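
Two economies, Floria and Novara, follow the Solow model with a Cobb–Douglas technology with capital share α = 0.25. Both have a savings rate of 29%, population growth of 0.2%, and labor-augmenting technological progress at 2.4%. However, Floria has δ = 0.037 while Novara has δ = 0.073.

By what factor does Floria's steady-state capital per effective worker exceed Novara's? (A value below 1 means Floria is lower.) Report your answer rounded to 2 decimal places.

Steady-state k* = [s/(n + g + δ)]^(1/(1−α)), so the ratio is [ (s_F/(n + g + δ)_F) / (s_N/(n + g + δ)_N) ]^1.3333.
s_F/(n + g + δ)_F = 0.29/0.063 = 4.6032; s_N/(n + g + δ)_N = 0.29/0.099 = 2.9293.
Ratio = (4.6032/2.9293)^1.3333 = 1.5714^1.3333 ≈ 1.8269

k*_F / k*_N ≈ 1.83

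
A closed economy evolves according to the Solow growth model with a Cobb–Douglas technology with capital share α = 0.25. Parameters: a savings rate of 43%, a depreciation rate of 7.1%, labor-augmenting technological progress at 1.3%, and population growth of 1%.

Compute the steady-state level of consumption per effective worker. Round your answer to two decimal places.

c* ≈ 0.95

At the steady state, Δk = 0, so s·k^α = (n + g + δ)·k.
Dividing both sides by k: k^(1−α) = s / (n + g + δ).
k^0.75 = 0.43 / (0.010 + 0.013 + 0.071) = 0.43 / 0.094 = 4.5745
k* = 4.5745^(1/0.75) ≈ 7.5938
y* = (k*)^α = 7.5938^0.25 ≈ 1.6600
c* = (1 − s)·y* = (1 − 0.43) × 1.6600 ≈ 0.9462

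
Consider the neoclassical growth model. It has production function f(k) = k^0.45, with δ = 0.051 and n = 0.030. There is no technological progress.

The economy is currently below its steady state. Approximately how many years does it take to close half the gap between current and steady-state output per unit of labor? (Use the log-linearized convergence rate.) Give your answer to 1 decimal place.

about 15.6 years

Near the steady state the convergence rate is λ = (1 − α)(n + δ).
λ = (1 − 0.45) × 0.081 = 0.55 × 0.081 = 0.04455
Half-life = ln 2 / λ = 0.6931 / 0.04455 ≈ 15.56 years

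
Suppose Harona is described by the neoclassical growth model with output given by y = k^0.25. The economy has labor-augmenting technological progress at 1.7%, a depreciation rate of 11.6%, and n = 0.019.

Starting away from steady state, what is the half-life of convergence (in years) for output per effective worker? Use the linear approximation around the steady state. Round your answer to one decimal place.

Near the steady state the convergence rate is λ = (1 − α)(n + g + δ).
λ = (1 − 0.25) × 0.152 = 0.75 × 0.152 = 0.1140
Half-life = ln 2 / λ = 0.6931 / 0.1140 ≈ 6.08 years

t_½ ≈ 6.1 years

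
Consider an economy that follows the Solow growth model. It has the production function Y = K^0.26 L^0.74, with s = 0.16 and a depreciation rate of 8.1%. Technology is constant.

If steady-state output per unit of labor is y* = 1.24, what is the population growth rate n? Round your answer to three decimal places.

Steady state requires s·f(k) = (n + δ)·k, i.e. s·k^α = (n + δ)·k.
Since y* = [s/(n + δ)]^(α/(1−α)), we have s/(n + δ) = (y*)^((1−α)/α) = 1.24^2.8462 = 1.8446.
Therefore n + δ = s / 1.8446 = 0.16 / 1.8446 = 0.0867, so n = 0.0867 − 0.081 = 0.0057.

n ≈ 0.006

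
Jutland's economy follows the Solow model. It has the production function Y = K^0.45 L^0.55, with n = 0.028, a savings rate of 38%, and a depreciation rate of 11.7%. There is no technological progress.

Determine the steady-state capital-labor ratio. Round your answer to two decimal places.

k* = 5.76

Steady state requires s·f(k) = (n + δ)·k, i.e. s·k^α = (n + δ)·k.
Rearranging, k^(1−α) = s / (n + δ).
k^0.55 = 0.38 / (0.028 + 0.117) = 0.38 / 0.145 = 2.6207
k* = 2.6207^(1/0.55) ≈ 5.7645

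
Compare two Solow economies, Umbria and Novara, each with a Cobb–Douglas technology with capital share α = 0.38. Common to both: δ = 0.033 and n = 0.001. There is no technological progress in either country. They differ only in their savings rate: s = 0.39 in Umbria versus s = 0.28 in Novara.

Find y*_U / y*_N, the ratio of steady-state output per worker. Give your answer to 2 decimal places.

ratio ≈ 1.23

Steady-state y* = [s/(n + δ)]^(α/(1−α)), so the ratio is [ (s_U/(n + δ)_U) / (s_N/(n + δ)_N) ]^0.6129.
s_U/(n + δ)_U = 0.39/0.034 = 11.4706; s_N/(n + δ)_N = 0.28/0.034 = 8.2353.
Ratio = (11.4706/8.2353)^0.6129 = 1.3929^0.6129 ≈ 1.2252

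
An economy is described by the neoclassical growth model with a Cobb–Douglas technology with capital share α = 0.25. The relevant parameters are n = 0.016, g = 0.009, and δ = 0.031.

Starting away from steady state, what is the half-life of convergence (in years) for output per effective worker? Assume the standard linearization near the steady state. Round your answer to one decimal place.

Near the steady state the convergence rate is λ = (1 − α)(n + g + δ).
λ = (1 − 0.25) × 0.056 = 0.75 × 0.056 = 0.0420
Half-life = ln 2 / λ = 0.6931 / 0.0420 ≈ 16.50 years

about 16.5 years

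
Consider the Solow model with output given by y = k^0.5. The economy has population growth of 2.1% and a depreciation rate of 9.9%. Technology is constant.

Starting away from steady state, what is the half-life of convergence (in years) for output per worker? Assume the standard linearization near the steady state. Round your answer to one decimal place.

Near the steady state the convergence rate is λ = (1 − α)(n + δ).
λ = (1 − 0.5) × 0.120 = 0.5 × 0.120 = 0.0600
Half-life = ln 2 / λ = 0.6931 / 0.0600 ≈ 11.55 years

about 11.6 years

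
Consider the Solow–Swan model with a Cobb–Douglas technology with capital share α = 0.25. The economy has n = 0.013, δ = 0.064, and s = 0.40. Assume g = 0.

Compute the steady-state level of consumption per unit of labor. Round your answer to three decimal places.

In steady state, investment equals break-even investment: s·k^α = (n + δ)·k.
Dividing both sides by k: k^(1−α) = s / (n + δ).
k^0.75 = 0.40 / (0.013 + 0.064) = 0.40 / 0.077 = 5.1948
k* = 5.1948^(1/0.75) ≈ 8.9969
y* = (k*)^α = 8.9969^0.25 ≈ 1.7319
c* = (1 − s)·y* = (1 − 0.40) × 1.7319 ≈ 1.0391

c* = 1.039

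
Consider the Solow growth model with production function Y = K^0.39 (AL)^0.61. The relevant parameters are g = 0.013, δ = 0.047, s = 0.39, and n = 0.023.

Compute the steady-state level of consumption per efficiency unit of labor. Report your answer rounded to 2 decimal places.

Steady state requires s·f(k) = (n + g + δ)·k, i.e. s·k^α = (n + g + δ)·k.
Rearranging, k^(1−α) = s / (n + g + δ).
k^0.61 = 0.39 / (0.023 + 0.013 + 0.047) = 0.39 / 0.083 = 4.6988
k* = 4.6988^(1/0.61) ≈ 12.6362
y* = (k*)^α = 12.6362^0.39 ≈ 2.6892
c* = (1 − s)·y* = (1 − 0.39) × 2.6892 ≈ 1.6404

c* ≈ 1.64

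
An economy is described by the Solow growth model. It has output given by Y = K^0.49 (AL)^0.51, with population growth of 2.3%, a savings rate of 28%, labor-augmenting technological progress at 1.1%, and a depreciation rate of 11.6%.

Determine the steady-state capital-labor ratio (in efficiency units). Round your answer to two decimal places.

k* = 3.40

In steady state, investment equals break-even investment: s·k^α = (n + g + δ)·k.
Dividing both sides by k: k^(1−α) = s / (n + g + δ).
k^0.51 = 0.28 / (0.023 + 0.011 + 0.116) = 0.28 / 0.150 = 1.8667
k* = 1.8667^(1/0.51) ≈ 3.4003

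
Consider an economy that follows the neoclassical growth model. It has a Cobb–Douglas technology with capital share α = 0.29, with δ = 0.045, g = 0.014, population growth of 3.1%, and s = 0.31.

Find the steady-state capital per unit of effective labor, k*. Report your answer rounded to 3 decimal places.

k* = 5.708

In steady state, investment equals break-even investment: s·k^α = (n + g + δ)·k.
Dividing both sides by k: k^(1−α) = s / (n + g + δ).
k^0.71 = 0.31 / (0.031 + 0.014 + 0.045) = 0.31 / 0.090 = 3.4444
k* = 3.4444^(1/0.71) ≈ 5.7082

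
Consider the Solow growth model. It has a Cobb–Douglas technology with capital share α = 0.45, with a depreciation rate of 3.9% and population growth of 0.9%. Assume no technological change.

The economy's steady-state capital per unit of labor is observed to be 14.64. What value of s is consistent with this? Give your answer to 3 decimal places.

s ≈ 0.210

In steady state, investment equals break-even investment: s·k^α = (n + δ)·k.
So s / (n + δ) = (k*)^(1−α) = 14.64^0.55 = 4.3757.
Therefore s = 4.3757 × (n + δ) = 4.3757 × 0.048 = 0.2100.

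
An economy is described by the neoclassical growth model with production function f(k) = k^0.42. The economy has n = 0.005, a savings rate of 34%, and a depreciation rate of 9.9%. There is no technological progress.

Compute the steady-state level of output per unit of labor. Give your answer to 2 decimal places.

At the steady state, Δk = 0, so s·k^α = (n + δ)·k.
Rearranging, k^(1−α) = s / (n + δ).
k^0.58 = 0.34 / (0.005 + 0.099) = 0.34 / 0.104 = 3.2692
k* = 3.2692^(1/0.58) ≈ 7.7085
y* = (k*)^α = 7.7085^0.42 ≈ 2.3579

y* ≈ 2.36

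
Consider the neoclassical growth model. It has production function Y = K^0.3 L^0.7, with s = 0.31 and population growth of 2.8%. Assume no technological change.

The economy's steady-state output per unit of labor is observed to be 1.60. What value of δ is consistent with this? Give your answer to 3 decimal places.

δ ≈ 0.076

At the steady state, Δk = 0, so s·k^α = (n + δ)·k.
Since y* = [s/(n + δ)]^(α/(1−α)), we have s/(n + δ) = (y*)^((1−α)/α) = 1.60^2.3333 = 2.9941.
Therefore n + δ = s / 2.9941 = 0.31 / 2.9941 = 0.1035, so δ = 0.1035 − 0.028 = 0.0755.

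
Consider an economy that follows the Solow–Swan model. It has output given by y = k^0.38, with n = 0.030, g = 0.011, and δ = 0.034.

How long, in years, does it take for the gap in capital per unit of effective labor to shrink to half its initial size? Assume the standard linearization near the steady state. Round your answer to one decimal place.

Near the steady state the convergence rate is λ = (1 − α)(n + g + δ).
λ = (1 − 0.38) × 0.075 = 0.62 × 0.075 = 0.0465
Half-life = ln 2 / λ = 0.6931 / 0.0465 ≈ 14.91 years

t_½ ≈ 14.9 years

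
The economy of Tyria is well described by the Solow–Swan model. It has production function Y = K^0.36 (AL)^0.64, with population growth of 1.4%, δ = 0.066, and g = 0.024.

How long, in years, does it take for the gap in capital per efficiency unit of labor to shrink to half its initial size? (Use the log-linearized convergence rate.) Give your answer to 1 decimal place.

Near the steady state the convergence rate is λ = (1 − α)(n + g + δ).
λ = (1 − 0.36) × 0.104 = 0.64 × 0.104 = 0.06656
Half-life = ln 2 / λ = 0.6931 / 0.06656 ≈ 10.41 years

about 10.4 years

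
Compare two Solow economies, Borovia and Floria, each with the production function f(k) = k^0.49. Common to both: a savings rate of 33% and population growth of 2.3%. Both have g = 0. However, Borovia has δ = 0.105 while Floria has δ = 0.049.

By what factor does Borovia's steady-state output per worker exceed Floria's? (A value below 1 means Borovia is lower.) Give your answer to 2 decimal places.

Steady-state y* = [s/(n + δ)]^(α/(1−α)), so the ratio is [ (s_B/(n + δ)_B) / (s_F/(n + δ)_F) ]^0.9608.
s_B/(n + δ)_B = 0.33/0.128 = 2.5781; s_F/(n + δ)_F = 0.33/0.072 = 4.5833.
Ratio = (2.5781/4.5833)^0.9608 = 0.5625^0.9608 ≈ 0.5753

ratio ≈ 0.58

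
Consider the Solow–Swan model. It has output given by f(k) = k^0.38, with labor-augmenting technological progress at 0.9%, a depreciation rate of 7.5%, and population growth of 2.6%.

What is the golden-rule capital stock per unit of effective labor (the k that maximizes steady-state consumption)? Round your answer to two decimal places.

k_gold ≈ 7.39

The golden rule sets f'(k) = n + g + δ, i.e. α·k^(α−1) = n + g + δ.
So k^(1−α) = α / (n + g + δ) = 0.38 / 0.110 = 3.4545.
k_gold = 3.4545^(1/0.62) ≈ 7.3852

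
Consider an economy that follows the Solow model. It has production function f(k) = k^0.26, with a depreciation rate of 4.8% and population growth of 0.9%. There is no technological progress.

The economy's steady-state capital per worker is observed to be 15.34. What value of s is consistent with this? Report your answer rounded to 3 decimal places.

s ≈ 0.430

Steady state requires s·f(k) = (n + δ)·k, i.e. s·k^α = (n + δ)·k.
So s / (n + δ) = (k*)^(1−α) = 15.34^0.74 = 7.5424.
Therefore s = 7.5424 × (n + δ) = 7.5424 × 0.057 = 0.4299.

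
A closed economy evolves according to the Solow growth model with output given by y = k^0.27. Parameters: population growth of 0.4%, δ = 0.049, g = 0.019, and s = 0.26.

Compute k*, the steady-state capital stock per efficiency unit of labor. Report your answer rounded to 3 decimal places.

k* = 5.806

Steady state requires s·f(k) = (n + g + δ)·k, i.e. s·k^α = (n + g + δ)·k.
Rearranging, k^(1−α) = s / (n + g + δ).
k^0.73 = 0.26 / (0.004 + 0.019 + 0.049) = 0.26 / 0.072 = 3.6111
k* = 3.6111^(1/0.73) ≈ 5.8062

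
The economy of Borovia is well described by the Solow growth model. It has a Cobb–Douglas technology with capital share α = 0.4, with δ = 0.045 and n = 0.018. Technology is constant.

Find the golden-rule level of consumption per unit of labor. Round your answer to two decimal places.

At the golden rule, f'(k) = n + δ, so α·k^(α−1) = n + δ and k_gold = (α/(n + δ))^(1/(1−α)).
k_gold = (0.4/0.063)^(1/0.6) = 6.3492^1.6667 ≈ 21.7717
c_gold = f(k_gold) − (n + δ)·k_gold = 3.4289 − 0.063×21.7717 ≈ 2.0573

c_gold ≈ 2.06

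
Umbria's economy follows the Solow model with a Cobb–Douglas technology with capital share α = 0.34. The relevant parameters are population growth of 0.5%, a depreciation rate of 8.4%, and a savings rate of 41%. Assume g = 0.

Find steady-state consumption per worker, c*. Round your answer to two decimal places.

Steady state requires s·f(k) = (n + δ)·k, i.e. s·k^α = (n + δ)·k.
Rearranging, k^(1−α) = s / (n + δ).
k^0.66 = 0.41 / (0.005 + 0.084) = 0.41 / 0.089 = 4.6067
k* = 4.6067^(1/0.66) ≈ 10.1190
y* = (k*)^α = 10.1190^0.34 ≈ 2.1966
c* = (1 − s)·y* = (1 − 0.41) × 2.1966 ≈ 1.2960

c* ≈ 1.30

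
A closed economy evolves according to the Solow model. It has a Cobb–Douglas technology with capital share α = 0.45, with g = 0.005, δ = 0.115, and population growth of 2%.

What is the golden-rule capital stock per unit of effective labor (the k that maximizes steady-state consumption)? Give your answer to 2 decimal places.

The golden rule sets f'(k) = n + g + δ, i.e. α·k^(α−1) = n + g + δ.
So k^(1−α) = α / (n + g + δ) = 0.45 / 0.140 = 3.2143.
k_gold = 3.2143^(1/0.55) ≈ 8.3556

k_gold ≈ 8.36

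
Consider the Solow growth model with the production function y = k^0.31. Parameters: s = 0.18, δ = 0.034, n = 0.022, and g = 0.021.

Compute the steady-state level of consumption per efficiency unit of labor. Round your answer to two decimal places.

c* ≈ 1.20

Steady state requires s·f(k) = (n + g + δ)·k, i.e. s·k^α = (n + g + δ)·k.
Rearranging, k^(1−α) = s / (n + g + δ).
k^0.69 = 0.18 / (0.022 + 0.021 + 0.034) = 0.18 / 0.077 = 2.3377
k* = 2.3377^(1/0.69) ≈ 3.4235
y* = (k*)^α = 3.4235^0.31 ≈ 1.4645
c* = (1 − s)·y* = (1 − 0.18) × 1.4645 ≈ 1.2009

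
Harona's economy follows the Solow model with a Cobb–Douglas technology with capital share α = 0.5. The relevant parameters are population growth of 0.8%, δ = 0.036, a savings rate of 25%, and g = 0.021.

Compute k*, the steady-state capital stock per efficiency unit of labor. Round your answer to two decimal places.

At the steady state, Δk = 0, so s·k^α = (n + g + δ)·k.
Dividing both sides by k: k^(1−α) = s / (n + g + δ).
k^0.5 = 0.25 / (0.008 + 0.021 + 0.036) = 0.25 / 0.065 = 3.8462
k* = 3.8462^(1/0.5) ≈ 14.7933

k* ≈ 14.79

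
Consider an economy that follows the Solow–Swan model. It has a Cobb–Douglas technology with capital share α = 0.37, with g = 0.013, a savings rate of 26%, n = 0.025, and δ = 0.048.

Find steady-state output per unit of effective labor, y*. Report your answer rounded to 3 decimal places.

At the steady state, Δk = 0, so s·k^α = (n + g + δ)·k.
Rearranging, k^(1−α) = s / (n + g + δ).
k^0.63 = 0.26 / (0.025 + 0.013 + 0.048) = 0.26 / 0.086 = 3.0233
k* = 3.0233^(1/0.63) ≈ 5.7899
y* = (k*)^α = 5.7899^0.37 ≈ 1.9151

y* = 1.915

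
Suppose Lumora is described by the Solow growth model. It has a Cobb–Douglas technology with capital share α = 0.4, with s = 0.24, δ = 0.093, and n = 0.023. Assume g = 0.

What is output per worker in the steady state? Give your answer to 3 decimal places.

y* = 1.624

At the steady state, Δk = 0, so s·k^α = (n + δ)·k.
Rearranging, k^(1−α) = s / (n + δ).
k^0.6 = 0.24 / (0.023 + 0.093) = 0.24 / 0.116 = 2.0690
k* = 2.0690^(1/0.6) ≈ 3.3594
y* = (k*)^α = 3.3594^0.4 ≈ 1.6237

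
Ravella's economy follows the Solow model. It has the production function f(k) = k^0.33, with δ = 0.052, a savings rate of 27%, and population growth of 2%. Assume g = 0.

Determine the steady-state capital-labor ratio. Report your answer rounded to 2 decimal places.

In steady state, investment equals break-even investment: s·k^α = (n + δ)·k.
Dividing both sides by k: k^(1−α) = s / (n + δ).
k^0.67 = 0.27 / (0.020 + 0.052) = 0.27 / 0.072 = 3.7500
k* = 3.7500^(1/0.67) ≈ 7.1906

k* = 7.19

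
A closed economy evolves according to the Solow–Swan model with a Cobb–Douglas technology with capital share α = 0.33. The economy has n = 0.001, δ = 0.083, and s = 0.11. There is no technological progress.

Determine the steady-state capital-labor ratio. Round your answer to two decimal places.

Steady state requires s·f(k) = (n + δ)·k, i.e. s·k^α = (n + δ)·k.
Dividing both sides by k: k^(1−α) = s / (n + δ).
k^0.67 = 0.11 / (0.001 + 0.083) = 0.11 / 0.084 = 1.3095
k* = 1.3095^(1/0.67) ≈ 1.4955

k* = 1.50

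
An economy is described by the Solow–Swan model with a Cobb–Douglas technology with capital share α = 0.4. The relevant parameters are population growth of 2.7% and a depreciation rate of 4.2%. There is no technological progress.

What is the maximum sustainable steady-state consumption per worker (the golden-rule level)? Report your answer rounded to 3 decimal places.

c_gold ≈ 1.936

At the golden rule, f'(k) = n + δ, so α·k^(α−1) = n + δ and k_gold = (α/(n + δ))^(1/(1−α)).
k_gold = (0.4/0.069)^(1/0.6) = 5.7971^1.6667 ≈ 18.7087
c_gold = f(k_gold) − (n + δ)·k_gold = 3.2271 − 0.069×18.7087 ≈ 1.9362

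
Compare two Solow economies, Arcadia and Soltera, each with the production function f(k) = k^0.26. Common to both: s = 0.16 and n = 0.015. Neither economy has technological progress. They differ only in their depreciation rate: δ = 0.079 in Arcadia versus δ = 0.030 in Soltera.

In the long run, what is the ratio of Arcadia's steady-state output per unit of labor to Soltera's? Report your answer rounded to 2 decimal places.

Steady-state y* = [s/(n + δ)]^(α/(1−α)), so the ratio is [ (s_A/(n + δ)_A) / (s_S/(n + δ)_S) ]^0.3514.
s_A/(n + δ)_A = 0.16/0.094 = 1.7021; s_S/(n + δ)_S = 0.16/0.045 = 3.5556.
Ratio = (1.7021/3.5556)^0.3514 = 0.4787^0.3514 ≈ 0.7719

ratio ≈ 0.77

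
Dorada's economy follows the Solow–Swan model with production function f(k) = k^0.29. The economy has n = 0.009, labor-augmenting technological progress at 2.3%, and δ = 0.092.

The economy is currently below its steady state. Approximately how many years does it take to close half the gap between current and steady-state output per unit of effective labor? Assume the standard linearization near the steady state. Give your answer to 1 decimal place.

Near the steady state the convergence rate is λ = (1 − α)(n + g + δ).
λ = (1 − 0.29) × 0.124 = 0.71 × 0.124 = 0.08804
Half-life = ln 2 / λ = 0.6931 / 0.08804 ≈ 7.87 years

about 7.9 years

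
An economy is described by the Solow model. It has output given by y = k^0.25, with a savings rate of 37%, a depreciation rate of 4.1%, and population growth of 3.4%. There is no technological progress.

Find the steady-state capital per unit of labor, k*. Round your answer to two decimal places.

k* ≈ 8.40

Steady state requires s·f(k) = (n + δ)·k, i.e. s·k^α = (n + δ)·k.
Dividing both sides by k: k^(1−α) = s / (n + δ).
k^0.75 = 0.37 / (0.034 + 0.041) = 0.37 / 0.075 = 4.9333
k* = 4.9333^(1/0.75) ≈ 8.3981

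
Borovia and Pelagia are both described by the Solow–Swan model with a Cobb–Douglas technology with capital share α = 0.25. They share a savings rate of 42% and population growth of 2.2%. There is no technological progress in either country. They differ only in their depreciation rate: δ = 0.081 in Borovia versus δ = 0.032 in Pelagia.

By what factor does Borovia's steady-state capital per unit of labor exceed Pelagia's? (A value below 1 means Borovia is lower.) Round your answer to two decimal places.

Steady-state k* = [s/(n + δ)]^(1/(1−α)), so the ratio is [ (s_B/(n + δ)_B) / (s_P/(n + δ)_P) ]^1.3333.
s_B/(n + δ)_B = 0.42/0.103 = 4.0777; s_P/(n + δ)_P = 0.42/0.054 = 7.7778.
Ratio = (4.0777/7.7778)^1.3333 = 0.5243^1.3333 ≈ 0.4228

ratio ≈ 0.42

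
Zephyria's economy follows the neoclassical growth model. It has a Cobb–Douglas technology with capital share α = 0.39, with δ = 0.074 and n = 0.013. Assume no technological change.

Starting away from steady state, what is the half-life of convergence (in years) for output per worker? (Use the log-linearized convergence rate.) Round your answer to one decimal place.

t_½ ≈ 13.1 years

Near the steady state the convergence rate is λ = (1 − α)(n + δ).
λ = (1 − 0.39) × 0.087 = 0.61 × 0.087 = 0.05307
Half-life = ln 2 / λ = 0.6931 / 0.05307 ≈ 13.06 years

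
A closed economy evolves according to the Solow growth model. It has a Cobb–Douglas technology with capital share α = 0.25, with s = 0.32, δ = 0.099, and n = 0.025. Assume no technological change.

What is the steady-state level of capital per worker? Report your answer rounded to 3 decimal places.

At the steady state, Δk = 0, so s·k^α = (n + δ)·k.
Dividing both sides by k: k^(1−α) = s / (n + δ).
k^0.75 = 0.32 / (0.025 + 0.099) = 0.32 / 0.124 = 2.5806
k* = 2.5806^(1/0.75) ≈ 3.5397

k* ≈ 3.540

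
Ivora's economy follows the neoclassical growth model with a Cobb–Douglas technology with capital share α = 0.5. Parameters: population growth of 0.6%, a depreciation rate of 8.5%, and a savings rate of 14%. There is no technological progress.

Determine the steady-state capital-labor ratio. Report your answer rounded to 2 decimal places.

At the steady state, Δk = 0, so s·k^α = (n + δ)·k.
Rearranging, k^(1−α) = s / (n + δ).
k^0.5 = 0.14 / (0.006 + 0.085) = 0.14 / 0.091 = 1.5385
k* = 1.5385^(1/0.5) ≈ 2.3670

k* ≈ 2.37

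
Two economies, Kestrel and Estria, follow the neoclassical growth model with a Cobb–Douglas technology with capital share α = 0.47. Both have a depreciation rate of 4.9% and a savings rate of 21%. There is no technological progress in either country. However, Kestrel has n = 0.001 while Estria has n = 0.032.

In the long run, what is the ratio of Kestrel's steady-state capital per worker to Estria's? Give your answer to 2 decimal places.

Steady-state k* = [s/(n + δ)]^(1/(1−α)), so the ratio is [ (s_K/(n + δ)_K) / (s_E/(n + δ)_E) ]^1.8868.
s_K/(n + δ)_K = 0.21/0.050 = 4.2000; s_E/(n + δ)_E = 0.21/0.081 = 2.5926.
Ratio = (4.2000/2.5926)^1.8868 = 1.6200^1.8868 ≈ 2.4849

k*_K / k*_E ≈ 2.48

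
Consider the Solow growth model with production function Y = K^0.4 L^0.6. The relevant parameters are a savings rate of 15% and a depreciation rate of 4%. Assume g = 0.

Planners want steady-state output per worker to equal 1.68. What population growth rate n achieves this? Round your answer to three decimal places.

n ≈ 0.029

In steady state, investment equals break-even investment: s·k^α = (n + δ)·k.
Since y* = [s/(n + δ)]^(α/(1−α)), we have s/(n + δ) = (y*)^((1−α)/α) = 1.68^1.5 = 2.1775.
Therefore n + δ = s / 2.1775 = 0.15 / 2.1775 = 0.0689, so n = 0.0689 − 0.040 = 0.0289.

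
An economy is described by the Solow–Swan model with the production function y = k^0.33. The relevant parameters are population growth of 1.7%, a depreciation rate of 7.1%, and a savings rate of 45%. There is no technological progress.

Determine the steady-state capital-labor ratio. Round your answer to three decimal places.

In steady state, investment equals break-even investment: s·k^α = (n + δ)·k.
Rearranging, k^(1−α) = s / (n + δ).
k^0.67 = 0.45 / (0.017 + 0.071) = 0.45 / 0.088 = 5.1136
k* = 5.1136^(1/0.67) ≈ 11.4236

k* ≈ 11.424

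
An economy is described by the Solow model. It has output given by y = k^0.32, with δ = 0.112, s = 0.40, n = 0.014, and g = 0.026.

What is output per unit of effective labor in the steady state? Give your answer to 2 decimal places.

y* ≈ 1.58

Steady state requires s·f(k) = (n + g + δ)·k, i.e. s·k^α = (n + g + δ)·k.
Rearranging, k^(1−α) = s / (n + g + δ).
k^0.68 = 0.40 / (0.014 + 0.026 + 0.112) = 0.40 / 0.152 = 2.6316
k* = 2.6316^(1/0.68) ≈ 4.1493
y* = (k*)^α = 4.1493^0.32 ≈ 1.5767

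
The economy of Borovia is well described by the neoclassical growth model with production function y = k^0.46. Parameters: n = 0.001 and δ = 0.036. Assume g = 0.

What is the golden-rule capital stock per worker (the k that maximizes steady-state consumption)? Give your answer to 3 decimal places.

k_gold ≈ 106.403

The golden rule sets f'(k) = n + δ, i.e. α·k^(α−1) = n + δ.
So k^(1−α) = α / (n + δ) = 0.46 / 0.037 = 12.4324.
k_gold = 12.4324^(1/0.54) ≈ 106.4029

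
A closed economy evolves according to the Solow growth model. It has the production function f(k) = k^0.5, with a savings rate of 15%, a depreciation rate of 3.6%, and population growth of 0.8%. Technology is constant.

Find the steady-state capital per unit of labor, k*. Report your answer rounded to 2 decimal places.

k* ≈ 11.62

Steady state requires s·f(k) = (n + δ)·k, i.e. s·k^α = (n + δ)·k.
Rearranging, k^(1−α) = s / (n + δ).
k^0.5 = 0.15 / (0.008 + 0.036) = 0.15 / 0.044 = 3.4091
k* = 3.4091^(1/0.5) ≈ 11.6220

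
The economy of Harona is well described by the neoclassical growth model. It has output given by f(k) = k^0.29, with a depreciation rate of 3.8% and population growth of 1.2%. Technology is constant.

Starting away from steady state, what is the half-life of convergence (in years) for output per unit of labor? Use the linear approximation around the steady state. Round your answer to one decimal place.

about 19.5 years

Near the steady state the convergence rate is λ = (1 − α)(n + δ).
λ = (1 − 0.29) × 0.050 = 0.71 × 0.050 = 0.0355
Half-life = ln 2 / λ = 0.6931 / 0.0355 ≈ 19.52 years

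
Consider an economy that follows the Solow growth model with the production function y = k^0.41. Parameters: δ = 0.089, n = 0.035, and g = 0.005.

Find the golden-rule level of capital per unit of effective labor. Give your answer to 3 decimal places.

k_gold ≈ 7.099

The golden rule sets f'(k) = n + g + δ, i.e. α·k^(α−1) = n + g + δ.
So k^(1−α) = α / (n + g + δ) = 0.41 / 0.129 = 3.1783.
k_gold = 3.1783^(1/0.59) ≈ 7.0987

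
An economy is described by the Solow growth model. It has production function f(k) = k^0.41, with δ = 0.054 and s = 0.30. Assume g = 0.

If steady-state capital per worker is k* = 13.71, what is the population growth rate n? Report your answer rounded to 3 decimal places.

Steady state requires s·f(k) = (n + δ)·k, i.e. s·k^α = (n + δ)·k.
So s / (n + δ) = (k*)^(1−α) = 13.71^0.59 = 4.6865.
Therefore n + δ = s / 4.6865 = 0.30 / 4.6865 = 0.0640, so n = 0.0640 − 0.054 = 0.0100.

n ≈ 0.010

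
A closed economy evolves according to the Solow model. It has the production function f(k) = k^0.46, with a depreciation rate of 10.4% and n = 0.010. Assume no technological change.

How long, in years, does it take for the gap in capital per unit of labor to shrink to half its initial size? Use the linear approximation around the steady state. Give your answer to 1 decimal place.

Near the steady state the convergence rate is λ = (1 − α)(n + δ).
λ = (1 − 0.46) × 0.114 = 0.54 × 0.114 = 0.06156
Half-life = ln 2 / λ = 0.6931 / 0.06156 ≈ 11.26 years

t_½ ≈ 11.3 years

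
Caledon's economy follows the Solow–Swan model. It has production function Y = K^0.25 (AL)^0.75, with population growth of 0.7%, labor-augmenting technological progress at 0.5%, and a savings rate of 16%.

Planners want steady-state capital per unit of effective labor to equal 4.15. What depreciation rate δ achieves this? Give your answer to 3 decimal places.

δ ≈ 0.043

Steady state requires s·f(k) = (n + g + δ)·k, i.e. s·k^α = (n + g + δ)·k.
So s / (n + g + δ) = (k*)^(1−α) = 4.15^0.75 = 2.9076.
Therefore n + g + δ = s / 2.9076 = 0.16 / 2.9076 = 0.0550, so δ = 0.0550 − 0.012 = 0.0430.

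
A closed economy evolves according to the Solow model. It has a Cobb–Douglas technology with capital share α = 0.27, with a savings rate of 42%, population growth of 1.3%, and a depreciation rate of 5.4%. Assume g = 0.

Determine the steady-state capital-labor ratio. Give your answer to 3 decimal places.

In steady state, investment equals break-even investment: s·k^α = (n + δ)·k.
Dividing both sides by k: k^(1−α) = s / (n + δ).
k^0.73 = 0.42 / (0.013 + 0.054) = 0.42 / 0.067 = 6.2687
k* = 6.2687^(1/0.73) ≈ 12.3602

k* = 12.360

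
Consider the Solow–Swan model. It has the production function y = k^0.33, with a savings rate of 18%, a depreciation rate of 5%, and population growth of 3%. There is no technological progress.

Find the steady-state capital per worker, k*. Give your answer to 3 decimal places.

In steady state, investment equals break-even investment: s·k^α = (n + δ)·k.
Rearranging, k^(1−α) = s / (n + δ).
k^0.67 = 0.18 / (0.030 + 0.050) = 0.18 / 0.080 = 2.2500
k* = 2.2500^(1/0.67) ≈ 3.3546

k* ≈ 3.355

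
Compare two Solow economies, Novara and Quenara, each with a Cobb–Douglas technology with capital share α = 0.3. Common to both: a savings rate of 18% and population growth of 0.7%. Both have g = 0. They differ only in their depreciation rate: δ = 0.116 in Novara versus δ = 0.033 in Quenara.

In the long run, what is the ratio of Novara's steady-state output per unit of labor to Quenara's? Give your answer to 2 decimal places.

ratio ≈ 0.62

Steady-state y* = [s/(n + δ)]^(α/(1−α)), so the ratio is [ (s_N/(n + δ)_N) / (s_Q/(n + δ)_Q) ]^0.4286.
s_N/(n + δ)_N = 0.18/0.123 = 1.4634; s_Q/(n + δ)_Q = 0.18/0.040 = 4.5000.
Ratio = (1.4634/4.5000)^0.4286 = 0.3252^0.4286 ≈ 0.6179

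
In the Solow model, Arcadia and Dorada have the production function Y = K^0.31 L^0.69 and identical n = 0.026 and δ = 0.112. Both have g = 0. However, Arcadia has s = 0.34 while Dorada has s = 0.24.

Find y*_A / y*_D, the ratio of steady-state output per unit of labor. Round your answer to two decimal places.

Steady-state y* = [s/(n + δ)]^(α/(1−α)), so the ratio is [ (s_A/(n + δ)_A) / (s_D/(n + δ)_D) ]^0.4493.
s_A/(n + δ)_A = 0.34/0.138 = 2.4638; s_D/(n + δ)_D = 0.24/0.138 = 1.7391.
Ratio = (2.4638/1.7391)^0.4493 = 1.4167^0.4493 ≈ 1.1694

y*_A / y*_D ≈ 1.17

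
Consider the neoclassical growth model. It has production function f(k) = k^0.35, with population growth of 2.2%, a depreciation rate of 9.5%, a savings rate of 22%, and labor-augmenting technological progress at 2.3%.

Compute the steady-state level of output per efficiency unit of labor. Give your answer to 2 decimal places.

y* ≈ 1.28

At the steady state, Δk = 0, so s·k^α = (n + g + δ)·k.
Dividing both sides by k: k^(1−α) = s / (n + g + δ).
k^0.65 = 0.22 / (0.022 + 0.023 + 0.095) = 0.22 / 0.140 = 1.5714
k* = 1.5714^(1/0.65) ≈ 2.0044
y* = (k*)^α = 2.0044^0.35 ≈ 1.2755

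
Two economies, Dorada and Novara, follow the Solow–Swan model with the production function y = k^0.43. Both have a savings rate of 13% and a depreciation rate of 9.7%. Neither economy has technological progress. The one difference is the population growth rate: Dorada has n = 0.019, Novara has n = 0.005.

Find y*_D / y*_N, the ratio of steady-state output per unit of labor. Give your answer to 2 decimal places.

y*_D / y*_N ≈ 0.91

Steady-state y* = [s/(n + δ)]^(α/(1−α)), so the ratio is [ (s_D/(n + δ)_D) / (s_N/(n + δ)_N) ]^0.7544.
s_D/(n + δ)_D = 0.13/0.116 = 1.1207; s_N/(n + δ)_N = 0.13/0.102 = 1.2745.
Ratio = (1.1207/1.2745)^0.7544 = 0.8793^0.7544 ≈ 0.9075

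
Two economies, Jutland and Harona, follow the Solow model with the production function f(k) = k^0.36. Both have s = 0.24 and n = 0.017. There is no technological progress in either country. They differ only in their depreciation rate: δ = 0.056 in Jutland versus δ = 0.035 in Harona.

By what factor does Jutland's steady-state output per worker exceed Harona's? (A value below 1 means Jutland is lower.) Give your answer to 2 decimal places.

Steady-state y* = [s/(n + δ)]^(α/(1−α)), so the ratio is [ (s_J/(n + δ)_J) / (s_H/(n + δ)_H) ]^0.5625.
s_J/(n + δ)_J = 0.24/0.073 = 3.2877; s_H/(n + δ)_H = 0.24/0.052 = 4.6154.
Ratio = (3.2877/4.6154)^0.5625 = 0.7123^0.5625 ≈ 0.8263

ratio ≈ 0.83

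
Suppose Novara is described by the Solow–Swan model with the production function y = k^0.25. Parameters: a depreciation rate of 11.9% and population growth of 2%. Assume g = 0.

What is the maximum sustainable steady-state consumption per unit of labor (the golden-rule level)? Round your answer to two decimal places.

At the golden rule, f'(k) = n + δ, so α·k^(α−1) = n + δ and k_gold = (α/(n + δ))^(1/(1−α)).
k_gold = (0.25/0.139)^(1/0.75) = 1.7986^1.3333 ≈ 2.1873
c_gold = f(k_gold) − (n + δ)·k_gold = 1.2161 − 0.139×2.1873 ≈ 0.9121

c_gold ≈ 0.91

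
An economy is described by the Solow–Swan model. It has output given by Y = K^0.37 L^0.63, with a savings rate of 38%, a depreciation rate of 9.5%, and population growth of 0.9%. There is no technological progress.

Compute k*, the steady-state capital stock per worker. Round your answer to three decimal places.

In steady state, investment equals break-even investment: s·k^α = (n + δ)·k.
Dividing both sides by k: k^(1−α) = s / (n + δ).
k^0.63 = 0.38 / (0.009 + 0.095) = 0.38 / 0.104 = 3.6538
k* = 3.6538^(1/0.63) ≈ 7.8207

k* ≈ 7.821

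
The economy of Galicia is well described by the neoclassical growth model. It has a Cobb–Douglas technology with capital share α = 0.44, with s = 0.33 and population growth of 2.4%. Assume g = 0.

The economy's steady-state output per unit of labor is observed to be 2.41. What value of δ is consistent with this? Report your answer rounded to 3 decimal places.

In steady state, investment equals break-even investment: s·k^α = (n + δ)·k.
Since y* = [s/(n + δ)]^(α/(1−α)), we have s/(n + δ) = (y*)^((1−α)/α) = 2.41^1.2727 = 3.0633.
Therefore n + δ = s / 3.0633 = 0.33 / 3.0633 = 0.1077, so δ = 0.1077 − 0.024 = 0.0837.

δ ≈ 0.084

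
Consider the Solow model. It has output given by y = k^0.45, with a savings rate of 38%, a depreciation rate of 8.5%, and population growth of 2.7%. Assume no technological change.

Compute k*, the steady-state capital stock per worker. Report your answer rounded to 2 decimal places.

k* ≈ 9.22

In steady state, investment equals break-even investment: s·k^α = (n + δ)·k.
Rearranging, k^(1−α) = s / (n + δ).
k^0.55 = 0.38 / (0.027 + 0.085) = 0.38 / 0.112 = 3.3929
k* = 3.3929^(1/0.55) ≈ 9.2188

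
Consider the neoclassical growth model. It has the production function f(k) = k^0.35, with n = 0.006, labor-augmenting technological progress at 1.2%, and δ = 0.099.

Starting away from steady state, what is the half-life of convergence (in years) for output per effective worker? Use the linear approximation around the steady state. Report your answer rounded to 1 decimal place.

half-life ≈ 9.1 years

Near the steady state the convergence rate is λ = (1 − α)(n + g + δ).
λ = (1 − 0.35) × 0.117 = 0.65 × 0.117 = 0.07605
Half-life = ln 2 / λ = 0.6931 / 0.07605 ≈ 9.11 years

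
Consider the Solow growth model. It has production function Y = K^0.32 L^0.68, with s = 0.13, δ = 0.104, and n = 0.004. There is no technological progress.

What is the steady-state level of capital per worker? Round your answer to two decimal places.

Steady state requires s·f(k) = (n + δ)·k, i.e. s·k^α = (n + δ)·k.
Rearranging, k^(1−α) = s / (n + δ).
k^0.68 = 0.13 / (0.004 + 0.104) = 0.13 / 0.108 = 1.2037
k* = 1.2037^(1/0.68) ≈ 1.3134

k* ≈ 1.31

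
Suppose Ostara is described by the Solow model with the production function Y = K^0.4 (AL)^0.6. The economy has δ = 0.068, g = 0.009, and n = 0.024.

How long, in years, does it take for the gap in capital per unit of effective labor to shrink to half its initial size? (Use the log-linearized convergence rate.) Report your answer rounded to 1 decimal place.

t_½ ≈ 11.4 years

Near the steady state the convergence rate is λ = (1 − α)(n + g + δ).
λ = (1 − 0.4) × 0.101 = 0.6 × 0.101 = 0.0606
Half-life = ln 2 / λ = 0.6931 / 0.0606 ≈ 11.44 years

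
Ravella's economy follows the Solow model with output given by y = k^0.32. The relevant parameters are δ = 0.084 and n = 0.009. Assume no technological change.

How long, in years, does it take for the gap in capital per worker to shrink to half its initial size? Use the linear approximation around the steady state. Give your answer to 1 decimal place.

Near the steady state the convergence rate is λ = (1 − α)(n + δ).
λ = (1 − 0.32) × 0.093 = 0.68 × 0.093 = 0.06324
Half-life = ln 2 / λ = 0.6931 / 0.06324 ≈ 10.96 years

half-life ≈ 11.0 years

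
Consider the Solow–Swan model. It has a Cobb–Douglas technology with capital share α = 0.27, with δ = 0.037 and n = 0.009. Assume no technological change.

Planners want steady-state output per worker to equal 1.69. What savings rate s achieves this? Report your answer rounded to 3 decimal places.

s ≈ 0.190

At the steady state, Δk = 0, so s·k^α = (n + δ)·k.
Since y* = [s/(n + δ)]^(α/(1−α)), we have s/(n + δ) = (y*)^((1−α)/α) = 1.69^2.7037 = 4.1318.
Therefore s = 4.1318 × (n + δ) = 4.1318 × 0.046 = 0.1901.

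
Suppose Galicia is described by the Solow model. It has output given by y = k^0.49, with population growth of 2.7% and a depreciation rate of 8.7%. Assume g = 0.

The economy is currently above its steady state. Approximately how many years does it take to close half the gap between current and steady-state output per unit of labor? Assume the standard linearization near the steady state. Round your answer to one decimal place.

about 11.9 years

Near the steady state the convergence rate is λ = (1 − α)(n + δ).
λ = (1 − 0.49) × 0.114 = 0.51 × 0.114 = 0.05814
Half-life = ln 2 / λ = 0.6931 / 0.05814 ≈ 11.92 years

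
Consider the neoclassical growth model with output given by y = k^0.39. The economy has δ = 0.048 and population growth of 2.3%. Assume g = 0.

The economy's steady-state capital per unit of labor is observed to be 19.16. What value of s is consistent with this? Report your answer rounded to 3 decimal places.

s ≈ 0.430

Steady state requires s·f(k) = (n + δ)·k, i.e. s·k^α = (n + δ)·k.
So s / (n + δ) = (k*)^(1−α) = 19.16^0.61 = 6.0571.
Therefore s = 6.0571 × (n + δ) = 6.0571 × 0.071 = 0.4301.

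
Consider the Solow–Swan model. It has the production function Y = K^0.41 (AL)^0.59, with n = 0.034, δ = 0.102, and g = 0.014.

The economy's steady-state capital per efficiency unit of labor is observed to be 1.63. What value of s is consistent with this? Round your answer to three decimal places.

In steady state, investment equals break-even investment: s·k^α = (n + g + δ)·k.
So s / (n + g + δ) = (k*)^(1−α) = 1.63^0.59 = 1.3341.
Therefore s = 1.3341 × (n + g + δ) = 1.3341 × 0.150 = 0.2001.

s ≈ 0.200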